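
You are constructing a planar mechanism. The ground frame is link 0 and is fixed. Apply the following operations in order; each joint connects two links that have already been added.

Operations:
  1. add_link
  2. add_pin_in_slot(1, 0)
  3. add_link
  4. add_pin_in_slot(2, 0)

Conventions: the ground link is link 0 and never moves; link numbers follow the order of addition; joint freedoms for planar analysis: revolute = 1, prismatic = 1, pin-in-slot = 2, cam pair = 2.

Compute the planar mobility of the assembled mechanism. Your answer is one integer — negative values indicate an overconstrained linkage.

link 0 = ground. State L|J1|J2 = 1|0|0
+link1  2|0|0
PS(1,0) f=2→J2  2|0|1
+link2  3|0|1
PS(2,0) f=2→J2  3|0|2
M = 3(3−1)−2·0−2 = 6−0−2 = 4

M = 4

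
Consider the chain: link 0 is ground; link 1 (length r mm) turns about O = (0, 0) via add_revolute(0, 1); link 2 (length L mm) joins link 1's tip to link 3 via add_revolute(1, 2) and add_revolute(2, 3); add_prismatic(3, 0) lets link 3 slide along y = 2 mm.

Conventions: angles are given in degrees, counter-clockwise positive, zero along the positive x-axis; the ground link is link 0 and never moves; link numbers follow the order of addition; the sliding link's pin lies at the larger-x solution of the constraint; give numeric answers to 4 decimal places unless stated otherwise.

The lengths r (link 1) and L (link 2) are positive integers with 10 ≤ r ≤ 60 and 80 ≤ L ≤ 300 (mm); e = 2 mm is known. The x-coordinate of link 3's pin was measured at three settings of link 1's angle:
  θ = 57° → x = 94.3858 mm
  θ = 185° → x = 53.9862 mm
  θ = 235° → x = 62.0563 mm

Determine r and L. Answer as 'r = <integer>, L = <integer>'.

constraint per measurement: (x − r cos θ)² + (r sin θ − e)² = L²
subtracting the θ₁ and θ₂ equations cancels the r² and L² terms:
r = (x₁² − x₂²) / (2[(x₁cos θ₁ + e sin θ₁) − (x₂cos θ₂ + e sin θ₂)]) = 28.0000 → r = 28
L² = (x₁ − r cos θ₁)² + (r sin θ₁ − e)² = 6724.0014 → L = 82.0000 → L = 82
check at θ₃=235°: x = 62.0563 (printed 62.0563) ✓

r = 28, L = 82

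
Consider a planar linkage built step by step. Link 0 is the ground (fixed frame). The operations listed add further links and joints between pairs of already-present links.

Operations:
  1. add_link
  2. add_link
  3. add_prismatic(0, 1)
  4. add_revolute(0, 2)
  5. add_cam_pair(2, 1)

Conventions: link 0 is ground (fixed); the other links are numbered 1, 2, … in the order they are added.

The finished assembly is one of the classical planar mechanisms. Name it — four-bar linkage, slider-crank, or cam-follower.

links: 3 (incl. ground); joints: 1 revolute, 1 prismatic, 1 higher (cam) pair, forming one closed loop
3 links, revolute + prismatic + higher pair in one loop → cam-follower

cam-follower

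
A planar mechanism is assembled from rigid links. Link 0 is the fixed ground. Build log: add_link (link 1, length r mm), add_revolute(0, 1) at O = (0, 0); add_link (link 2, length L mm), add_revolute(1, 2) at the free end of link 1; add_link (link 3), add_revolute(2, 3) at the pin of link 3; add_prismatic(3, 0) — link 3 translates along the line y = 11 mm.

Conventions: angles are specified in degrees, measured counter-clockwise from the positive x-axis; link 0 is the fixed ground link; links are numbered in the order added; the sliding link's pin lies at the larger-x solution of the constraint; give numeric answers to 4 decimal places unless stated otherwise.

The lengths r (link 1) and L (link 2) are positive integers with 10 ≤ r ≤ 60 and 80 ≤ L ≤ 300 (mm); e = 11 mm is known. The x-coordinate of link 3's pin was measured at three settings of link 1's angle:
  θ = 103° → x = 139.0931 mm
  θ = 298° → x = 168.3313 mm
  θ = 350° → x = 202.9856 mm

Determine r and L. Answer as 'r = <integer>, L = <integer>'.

constraint per measurement: (x − r cos θ)² + (r sin θ − e)² = L²
subtracting the θ₁ and θ₂ equations cancels the r² and L² terms:
r = (x₁² − x₂²) / (2[(x₁cos θ₁ + e sin θ₁) − (x₂cos θ₂ + e sin θ₂)]) = 50.0000 → r = 50
L² = (x₁ − r cos θ₁)² + (r sin θ₁ − e)² = 24024.9973 → L = 155.0000 → L = 155
check at θ₃=350°: x = 202.9856 (printed 202.9856) ✓

r = 50, L = 155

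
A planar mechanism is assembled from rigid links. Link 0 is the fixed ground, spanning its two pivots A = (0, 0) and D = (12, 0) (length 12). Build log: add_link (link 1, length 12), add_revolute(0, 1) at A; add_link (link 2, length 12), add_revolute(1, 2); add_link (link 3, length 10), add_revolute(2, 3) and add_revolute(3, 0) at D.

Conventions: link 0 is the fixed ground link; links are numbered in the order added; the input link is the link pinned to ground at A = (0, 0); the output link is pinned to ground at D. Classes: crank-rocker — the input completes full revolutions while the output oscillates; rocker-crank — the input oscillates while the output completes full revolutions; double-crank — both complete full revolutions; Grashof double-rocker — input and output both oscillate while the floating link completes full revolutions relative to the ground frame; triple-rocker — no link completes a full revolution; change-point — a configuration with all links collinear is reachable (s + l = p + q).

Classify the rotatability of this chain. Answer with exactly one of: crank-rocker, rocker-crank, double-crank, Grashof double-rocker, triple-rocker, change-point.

lengths: ground=12, input=12, coupler=12, output=10
sorted: s=10 (shortest), l=12 (longest), p+q=24
s + l = 22 vs p + q = 24
s + l < p + q (Grashof) with shortest = output link → rocker-crank

rocker-crank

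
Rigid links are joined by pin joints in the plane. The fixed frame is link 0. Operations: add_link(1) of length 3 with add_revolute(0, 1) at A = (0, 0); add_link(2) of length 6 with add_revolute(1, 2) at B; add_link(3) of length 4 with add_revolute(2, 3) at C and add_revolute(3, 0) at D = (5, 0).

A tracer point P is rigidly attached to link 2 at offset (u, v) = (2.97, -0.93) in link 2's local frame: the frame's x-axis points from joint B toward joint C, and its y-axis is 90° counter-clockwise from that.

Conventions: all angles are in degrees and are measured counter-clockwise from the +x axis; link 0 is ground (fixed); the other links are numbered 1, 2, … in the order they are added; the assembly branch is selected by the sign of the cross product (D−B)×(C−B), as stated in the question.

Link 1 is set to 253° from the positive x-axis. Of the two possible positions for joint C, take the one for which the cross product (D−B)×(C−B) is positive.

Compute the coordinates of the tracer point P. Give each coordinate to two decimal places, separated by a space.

A=(0,0), D=(5.00,0)
B = A + 3.00·(cos253°, sin253°) = (-0.8771, -2.8689)
|BD| = 6.5400
circle(B,6.00) ∩ circle(D,4.00): a=4.7990, h=3.6013
  candidates: C₊=(1.8557,2.4726) cross=23.552; C₋=(5.0153,-4.0000) cross=-23.552
  branch + wants cross > 0 → take C=(1.8557,2.4726) (cross=23.552)
ex = (C−B)/|BC| = (0.4555,0.8902); ey = (-0.8902,0.4555)
P = B + 2.97·ex + -0.93·ey = (1.3036,-0.6485)

1.30 -0.65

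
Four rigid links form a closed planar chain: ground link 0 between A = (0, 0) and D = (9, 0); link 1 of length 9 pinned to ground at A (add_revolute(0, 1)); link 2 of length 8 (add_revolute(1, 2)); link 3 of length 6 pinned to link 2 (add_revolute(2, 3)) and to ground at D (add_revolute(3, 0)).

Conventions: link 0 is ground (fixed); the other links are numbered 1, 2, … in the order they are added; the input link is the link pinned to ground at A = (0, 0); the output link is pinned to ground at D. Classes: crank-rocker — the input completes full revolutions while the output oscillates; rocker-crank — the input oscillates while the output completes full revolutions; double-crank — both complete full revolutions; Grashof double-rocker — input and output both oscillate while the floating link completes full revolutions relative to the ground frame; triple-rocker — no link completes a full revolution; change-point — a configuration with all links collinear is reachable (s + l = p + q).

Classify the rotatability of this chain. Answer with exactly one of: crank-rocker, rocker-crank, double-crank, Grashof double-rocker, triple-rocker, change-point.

lengths: ground=9, input=9, coupler=8, output=6
sorted: s=6 (shortest), l=9 (longest), p+q=17
s + l = 15 vs p + q = 17
s + l < p + q (Grashof) with shortest = output link → rocker-crank

rocker-crank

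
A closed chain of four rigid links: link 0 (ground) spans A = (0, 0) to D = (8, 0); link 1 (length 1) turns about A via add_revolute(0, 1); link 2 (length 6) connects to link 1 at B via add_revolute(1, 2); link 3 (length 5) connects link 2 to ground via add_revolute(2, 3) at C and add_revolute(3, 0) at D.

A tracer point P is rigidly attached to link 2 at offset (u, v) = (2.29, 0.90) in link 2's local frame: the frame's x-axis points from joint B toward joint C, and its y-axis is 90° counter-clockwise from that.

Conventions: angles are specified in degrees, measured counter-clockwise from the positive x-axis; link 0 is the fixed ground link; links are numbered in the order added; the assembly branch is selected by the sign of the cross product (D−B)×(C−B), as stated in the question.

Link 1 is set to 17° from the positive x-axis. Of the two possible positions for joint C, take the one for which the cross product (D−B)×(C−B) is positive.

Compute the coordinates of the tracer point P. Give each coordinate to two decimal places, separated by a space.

A=(0,0), D=(8.00,0)
B = A + 1.00·(cos17°, sin17°) = (0.9563, 0.2924)
|BD| = 7.0498
circle(B,6.00) ∩ circle(D,5.00): a=4.3050, h=4.1793
  candidates: C₊=(5.4310,4.2895) cross=29.463; C₋=(5.0843,-4.0619) cross=-29.463
  branch + wants cross > 0 → take C=(5.4310,4.2895) (cross=29.463)
ex = (C−B)/|BC| = (0.7458,0.6662); ey = (-0.6662,0.7458)
P = B + 2.29·ex + 0.90·ey = (2.0646,2.4892)

2.06 2.49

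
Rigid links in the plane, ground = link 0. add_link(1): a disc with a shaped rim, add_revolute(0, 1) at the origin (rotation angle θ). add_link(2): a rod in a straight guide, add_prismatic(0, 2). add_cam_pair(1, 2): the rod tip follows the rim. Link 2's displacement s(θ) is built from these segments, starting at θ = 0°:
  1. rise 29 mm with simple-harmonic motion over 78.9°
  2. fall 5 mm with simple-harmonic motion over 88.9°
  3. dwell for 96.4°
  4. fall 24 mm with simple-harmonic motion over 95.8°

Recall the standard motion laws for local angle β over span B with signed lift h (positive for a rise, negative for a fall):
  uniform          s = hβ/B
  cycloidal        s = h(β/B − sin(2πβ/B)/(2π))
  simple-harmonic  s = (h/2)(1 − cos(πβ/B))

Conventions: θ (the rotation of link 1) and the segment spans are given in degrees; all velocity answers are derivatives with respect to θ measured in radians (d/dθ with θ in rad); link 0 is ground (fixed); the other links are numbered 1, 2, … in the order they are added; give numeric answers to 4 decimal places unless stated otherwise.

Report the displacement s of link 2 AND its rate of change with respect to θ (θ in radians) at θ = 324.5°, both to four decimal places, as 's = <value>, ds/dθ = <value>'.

segment 1 (0° to 78.9°, simple-harmonic, h = 29) is passed completely: s = 0.0000 + (29) = 29.0000
segment 2 (78.9° to 167.8°, simple-harmonic, h = -5) is passed completely: s = 29.0000 + (-5) = 24.0000
segment 3 (167.8° to 264.2°, dwell): s unchanged at 24.0000
θ = 324.5° falls in segment 4 (264.2° to 360°, simple-harmonic, h = -24): β = 324.5 − 264.2 = 60.3°, B = 95.8°; Δs = -24/2·(1 − cos(π·0.6294)) = -16.7463; s = 24.0000 − 16.7463 = 7.2537
velocity in seg [264.2°–360°] (simple-harmonic), θ in radians: β = 60.3° = 1.0524 rad, B = 95.8° = 1.6720 rad; ds/dθ = (πh/(2B)) sin(πβ/B) = (π·(-24)/(2·1.6720)) sin(π·0.6294) = -20.708413 mm/rad

s = 7.2537, ds/dθ = -20.7084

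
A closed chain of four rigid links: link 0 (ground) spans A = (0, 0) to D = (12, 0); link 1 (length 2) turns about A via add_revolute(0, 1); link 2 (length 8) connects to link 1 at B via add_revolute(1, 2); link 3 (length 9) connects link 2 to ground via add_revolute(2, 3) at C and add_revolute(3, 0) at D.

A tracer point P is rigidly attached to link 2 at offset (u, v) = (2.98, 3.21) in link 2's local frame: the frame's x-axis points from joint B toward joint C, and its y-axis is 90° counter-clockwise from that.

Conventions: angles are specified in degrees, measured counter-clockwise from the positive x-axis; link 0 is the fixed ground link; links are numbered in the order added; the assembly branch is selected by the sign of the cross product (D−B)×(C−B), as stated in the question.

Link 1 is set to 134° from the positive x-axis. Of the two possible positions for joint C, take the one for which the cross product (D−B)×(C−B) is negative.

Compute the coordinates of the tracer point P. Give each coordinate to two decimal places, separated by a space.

A=(0,0), D=(12.00,0)
B = A + 2.00·(cos134°, sin134°) = (-1.3893, 1.4387)
|BD| = 13.4664
circle(B,8.00) ∩ circle(D,9.00): a=6.1020, h=5.1736
  candidates: C₊=(5.2305,5.9307) cross=69.669; C₋=(4.1250,-4.3572) cross=-69.669
  branch - wants cross < 0 → take C=(4.1250,-4.3572) (cross=-69.669)
ex = (C−B)/|BC| = (0.6893,-0.7245); ey = (0.7245,0.6893)
P = B + 2.98·ex + 3.21·ey = (2.9904,1.4924)

2.99 1.49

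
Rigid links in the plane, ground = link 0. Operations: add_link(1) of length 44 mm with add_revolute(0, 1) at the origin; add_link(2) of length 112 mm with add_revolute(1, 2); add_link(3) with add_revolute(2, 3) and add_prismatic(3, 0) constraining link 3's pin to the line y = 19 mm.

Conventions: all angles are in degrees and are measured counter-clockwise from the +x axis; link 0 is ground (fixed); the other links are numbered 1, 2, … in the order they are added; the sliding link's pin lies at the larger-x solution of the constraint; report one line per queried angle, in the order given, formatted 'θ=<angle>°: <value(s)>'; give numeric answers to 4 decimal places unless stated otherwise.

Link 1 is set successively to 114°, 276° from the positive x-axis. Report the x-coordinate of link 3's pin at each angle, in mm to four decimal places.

geometry: r = 44 mm, L = 112 mm, e = 19 mm
θ=114°: crank pin P = (r cos θ, r sin θ) = (-17.896412, 40.196000)
θ=114°: h = r sin θ − e = 40.196000 − 19 = 21.196000
θ=114°: x = r cos θ + √(L² − h²) = -17.896412 + 109.976041 = 92.079629
θ=276°: crank pin P = (r cos θ, r sin θ) = (4.599252, -43.758963)
θ=276°: h = r sin θ − e = -43.758963 − 19 = -62.758963
θ=276°: x = r cos θ + √(L² − h²) = 4.599252 + 92.764824 = 97.364076

θ=114°: 92.0796
θ=276°: 97.3641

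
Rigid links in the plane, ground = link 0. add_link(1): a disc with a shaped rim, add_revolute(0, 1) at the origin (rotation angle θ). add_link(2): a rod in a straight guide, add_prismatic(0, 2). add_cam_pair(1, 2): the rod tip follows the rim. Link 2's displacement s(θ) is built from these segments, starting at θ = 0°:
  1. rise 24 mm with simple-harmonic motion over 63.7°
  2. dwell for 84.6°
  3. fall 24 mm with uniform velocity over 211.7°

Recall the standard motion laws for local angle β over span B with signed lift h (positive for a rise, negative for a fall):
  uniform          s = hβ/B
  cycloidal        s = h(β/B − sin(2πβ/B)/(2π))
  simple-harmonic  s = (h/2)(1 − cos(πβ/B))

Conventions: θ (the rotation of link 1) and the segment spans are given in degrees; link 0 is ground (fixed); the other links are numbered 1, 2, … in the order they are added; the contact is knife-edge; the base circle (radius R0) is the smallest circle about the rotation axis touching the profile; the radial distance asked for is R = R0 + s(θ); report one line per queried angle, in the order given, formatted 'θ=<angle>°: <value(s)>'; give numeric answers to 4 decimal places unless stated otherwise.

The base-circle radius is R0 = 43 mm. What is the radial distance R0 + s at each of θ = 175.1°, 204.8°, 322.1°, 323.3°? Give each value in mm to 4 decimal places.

segment 1 (0° to 63.7°, simple-harmonic, h = 24) is passed completely: s = 0.0000 + (24) = 24.0000
segment 2 (63.7° to 148.3°, dwell): s unchanged at 24.0000
θ = 175.1° falls in segment 3 (148.3° to 360°, uniform, h = -24): β = 175.1 − 148.3 = 26.8°, B = 211.7°; Δs = -24·26.8/211.7 = -3.0383; s = 24.0000 − 3.0383 = 20.9617
θ = 204.8° falls in segment 3 (148.3° to 360°, uniform, h = -24): β = 204.8 − 148.3 = 56.5°, B = 211.7°; Δs = -24·56.5/211.7 = -6.4053; s = 24.0000 − 6.4053 = 17.5947
θ = 322.1° falls in segment 3 (148.3° to 360°, uniform, h = -24): β = 322.1 − 148.3 = 173.8°, B = 211.7°; Δs = -24·173.8/211.7 = -19.7034; s = 24.0000 − 19.7034 = 4.2966
θ = 323.3° falls in segment 3 (148.3° to 360°, uniform, h = -24): β = 323.3 − 148.3 = 175°, B = 211.7°; Δs = -24·175/211.7 = -19.8394; s = 24.0000 − 19.8394 = 4.1606
θ=175.1°: R = R0 + s = 43 + 20.9617 = 63.9617
θ=204.8°: R = R0 + s = 43 + 17.5947 = 60.5947
θ=322.1°: R = R0 + s = 43 + 4.2966 = 47.2966
θ=323.3°: R = R0 + s = 43 + 4.1606 = 47.1606

θ=175.1°: 63.9617
θ=204.8°: 60.5947
θ=322.1°: 47.2966
θ=323.3°: 47.1606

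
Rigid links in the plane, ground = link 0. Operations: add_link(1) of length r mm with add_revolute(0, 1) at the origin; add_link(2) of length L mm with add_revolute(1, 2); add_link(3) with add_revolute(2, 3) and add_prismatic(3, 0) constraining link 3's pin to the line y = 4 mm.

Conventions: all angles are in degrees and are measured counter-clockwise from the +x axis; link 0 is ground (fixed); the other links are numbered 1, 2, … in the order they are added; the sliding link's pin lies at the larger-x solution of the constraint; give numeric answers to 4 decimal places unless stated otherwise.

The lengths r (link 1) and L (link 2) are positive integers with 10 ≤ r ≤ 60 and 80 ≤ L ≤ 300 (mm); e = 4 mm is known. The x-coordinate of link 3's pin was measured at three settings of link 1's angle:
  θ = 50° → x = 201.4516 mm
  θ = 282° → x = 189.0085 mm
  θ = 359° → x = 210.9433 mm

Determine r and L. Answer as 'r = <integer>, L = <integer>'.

constraint per measurement: (x − r cos θ)² + (r sin θ − e)² = L²
subtracting the θ₁ and θ₂ equations cancels the r² and L² terms:
r = (x₁² − x₂²) / (2[(x₁cos θ₁ + e sin θ₁) − (x₂cos θ₂ + e sin θ₂)]) = 25.0001 → r = 25
L² = (x₁ − r cos θ₁)² + (r sin θ₁ − e)² = 34596.0086 → L = 186.0000 → L = 186
check at θ₃=359°: x = 210.9433 (printed 210.9433) ✓

r = 25, L = 186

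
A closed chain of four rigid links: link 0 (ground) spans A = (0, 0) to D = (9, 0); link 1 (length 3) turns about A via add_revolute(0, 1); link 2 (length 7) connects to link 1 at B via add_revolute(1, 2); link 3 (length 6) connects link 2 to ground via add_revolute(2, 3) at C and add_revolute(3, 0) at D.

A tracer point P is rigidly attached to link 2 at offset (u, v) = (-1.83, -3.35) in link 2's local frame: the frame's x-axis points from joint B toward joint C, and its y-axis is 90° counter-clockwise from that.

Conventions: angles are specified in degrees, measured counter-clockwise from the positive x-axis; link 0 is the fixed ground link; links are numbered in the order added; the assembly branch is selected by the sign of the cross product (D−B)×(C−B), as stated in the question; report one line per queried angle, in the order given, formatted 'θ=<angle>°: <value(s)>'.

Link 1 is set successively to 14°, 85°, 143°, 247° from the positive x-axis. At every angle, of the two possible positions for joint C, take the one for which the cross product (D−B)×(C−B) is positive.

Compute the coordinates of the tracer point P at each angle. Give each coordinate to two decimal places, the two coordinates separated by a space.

A=(0,0), D=(9.00,0)
θ=14°: B = A + 3.00·(cos14°, sin14°) = (2.9109, 0.7258)
θ=14°: |BD| = 6.1322
θ=14°: circle(B,7.00) ∩ circle(D,6.00): a=4.1261, h=5.6547
θ=14°:   candidates: C₊=(7.6772,5.8524) cross=34.676; C₋=(6.3387,-5.3775) cross=-34.676
θ=14°:   branch + wants cross > 0 → take C=(7.6772,5.8524) (cross=34.676)
θ=14°: ex = (C−B)/|BC| = (0.6809,0.7324); ey = (-0.7324,0.6809)
θ=14°: P = B + -1.83·ex + -3.35·ey = (4.1183,-2.8955)
θ=85°: B = A + 3.00·(cos85°, sin85°) = (0.2615, 2.9886)
θ=85°: |BD| = 9.2355
θ=85°: circle(B,7.00) ∩ circle(D,6.00): a=5.3215, h=4.5477
θ=85°:   candidates: C₊=(6.7683,5.5695) cross=42.000; C₋=(3.8251,-3.0364) cross=-42.000
θ=85°:   branch + wants cross > 0 → take C=(6.7683,5.5695) (cross=42.000)
θ=85°: ex = (C−B)/|BC| = (0.9295,0.3687); ey = (-0.3687,0.9295)
θ=85°: P = B + -1.83·ex + -3.35·ey = (-0.2044,-0.8001)
θ=143°: B = A + 3.00·(cos143°, sin143°) = (-2.3959, 1.8054)
θ=143°: |BD| = 11.5380
θ=143°: circle(B,7.00) ∩ circle(D,6.00): a=6.3324, h=2.9835
θ=143°:   candidates: C₊=(4.3253,3.7613) cross=34.423; C₋=(3.3916,-2.1321) cross=-34.423
θ=143°:   branch + wants cross > 0 → take C=(4.3253,3.7613) (cross=34.423)
θ=143°: ex = (C−B)/|BC| = (0.9602,0.2794); ey = (-0.2794,0.9602)
θ=143°: P = B + -1.83·ex + -3.35·ey = (-3.2170,-1.9224)
θ=247°: B = A + 3.00·(cos247°, sin247°) = (-1.1722, -2.7615)
θ=247°: |BD| = 10.5404
θ=247°: circle(B,7.00) ∩ circle(D,6.00): a=5.8869, h=3.7875
θ=247°:   candidates: C₊=(3.5167,2.4360) cross=39.921; C₋=(5.5013,-4.8744) cross=-39.921
θ=247°:   branch + wants cross > 0 → take C=(3.5167,2.4360) (cross=39.921)
θ=247°: ex = (C−B)/|BC| = (0.6698,0.7425); ey = (-0.7425,0.6698)
θ=247°: P = B + -1.83·ex + -3.35·ey = (0.0894,-6.3643)

θ=14°: 4.12 -2.90
θ=85°: -0.20 -0.80
θ=143°: -3.22 -1.92
θ=247°: 0.09 -6.36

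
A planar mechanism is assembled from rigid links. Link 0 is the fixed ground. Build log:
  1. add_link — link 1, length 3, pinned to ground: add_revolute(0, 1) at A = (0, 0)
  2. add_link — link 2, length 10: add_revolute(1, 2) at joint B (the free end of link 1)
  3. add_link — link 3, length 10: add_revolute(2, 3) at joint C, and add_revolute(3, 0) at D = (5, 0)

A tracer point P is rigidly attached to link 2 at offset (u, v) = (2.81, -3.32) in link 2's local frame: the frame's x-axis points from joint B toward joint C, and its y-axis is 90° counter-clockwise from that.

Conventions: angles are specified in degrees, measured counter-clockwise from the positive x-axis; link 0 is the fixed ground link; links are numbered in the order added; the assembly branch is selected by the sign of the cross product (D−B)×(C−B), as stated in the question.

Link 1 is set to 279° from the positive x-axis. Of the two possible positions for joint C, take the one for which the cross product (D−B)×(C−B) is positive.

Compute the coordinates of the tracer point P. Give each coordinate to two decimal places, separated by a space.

A=(0,0), D=(5.00,0)
B = A + 3.00·(cos279°, sin279°) = (0.4693, -2.9631)
|BD| = 5.4136
circle(B,10.00) ∩ circle(D,10.00): a=2.7068, h=9.6267
  candidates: C₊=(-2.5344,6.5752) cross=52.115; C₋=(8.0037,-9.5382) cross=-52.115
  branch + wants cross > 0 → take C=(-2.5344,6.5752) (cross=52.115)
ex = (C−B)/|BC| = (-0.3004,0.9538); ey = (-0.9538,-0.3004)
P = B + 2.81·ex + -3.32·ey = (2.7920,0.7144)

2.79 0.71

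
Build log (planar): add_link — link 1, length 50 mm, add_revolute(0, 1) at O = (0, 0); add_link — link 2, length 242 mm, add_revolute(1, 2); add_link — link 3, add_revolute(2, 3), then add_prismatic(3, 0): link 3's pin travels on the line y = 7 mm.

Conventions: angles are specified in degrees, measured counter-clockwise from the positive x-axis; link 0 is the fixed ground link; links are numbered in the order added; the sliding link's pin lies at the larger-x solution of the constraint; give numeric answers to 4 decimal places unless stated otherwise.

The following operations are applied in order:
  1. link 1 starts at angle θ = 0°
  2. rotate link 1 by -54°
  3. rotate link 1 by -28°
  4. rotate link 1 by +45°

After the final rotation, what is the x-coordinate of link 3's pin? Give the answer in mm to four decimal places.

geometry: r = 50 mm, L = 242 mm, e = 7 mm; θ starts at 0°
rotate link 1 by -54°: θ ← 0° -54° = -54°
rotate link 1 by -28°: θ ← -54° -28° = -82°
rotate link 1 by +45°: θ ← -82° +45° = -37°
crank pin P = (r cos θ, r sin θ) = (39.931776, -30.090751)
h = r sin θ − e = -30.090751 − 7 = -37.090751
x = r cos θ + √(L² − h²) = 39.931776 + 239.140704 = 279.072479

279.0725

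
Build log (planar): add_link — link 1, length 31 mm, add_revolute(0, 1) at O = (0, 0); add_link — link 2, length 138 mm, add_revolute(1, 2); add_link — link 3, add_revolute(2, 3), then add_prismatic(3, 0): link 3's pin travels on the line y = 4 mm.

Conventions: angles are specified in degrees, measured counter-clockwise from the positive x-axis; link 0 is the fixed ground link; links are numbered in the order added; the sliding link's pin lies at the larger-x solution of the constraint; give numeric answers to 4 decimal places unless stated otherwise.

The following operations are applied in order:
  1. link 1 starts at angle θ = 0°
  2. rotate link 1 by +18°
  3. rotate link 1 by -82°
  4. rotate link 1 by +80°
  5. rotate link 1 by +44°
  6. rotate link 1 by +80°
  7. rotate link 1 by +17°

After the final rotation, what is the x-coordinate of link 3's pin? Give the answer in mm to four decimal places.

geometry: r = 31 mm, L = 138 mm, e = 4 mm; θ starts at 0°
rotate link 1 by +18°: θ ← 0° +18° = 18°
rotate link 1 by -82°: θ ← 18° -82° = -64°
rotate link 1 by +80°: θ ← -64° +80° = 16°
rotate link 1 by +44°: θ ← 16° +44° = 60°
rotate link 1 by +80°: θ ← 60° +80° = 140°
rotate link 1 by +17°: θ ← 140° +17° = 157°
crank pin P = (r cos θ, r sin θ) = (-28.535650, 12.112665)
h = r sin θ − e = 12.112665 − 4 = 8.112665
x = r cos θ + √(L² − h²) = -28.535650 + 137.761332 = 109.225682

109.2257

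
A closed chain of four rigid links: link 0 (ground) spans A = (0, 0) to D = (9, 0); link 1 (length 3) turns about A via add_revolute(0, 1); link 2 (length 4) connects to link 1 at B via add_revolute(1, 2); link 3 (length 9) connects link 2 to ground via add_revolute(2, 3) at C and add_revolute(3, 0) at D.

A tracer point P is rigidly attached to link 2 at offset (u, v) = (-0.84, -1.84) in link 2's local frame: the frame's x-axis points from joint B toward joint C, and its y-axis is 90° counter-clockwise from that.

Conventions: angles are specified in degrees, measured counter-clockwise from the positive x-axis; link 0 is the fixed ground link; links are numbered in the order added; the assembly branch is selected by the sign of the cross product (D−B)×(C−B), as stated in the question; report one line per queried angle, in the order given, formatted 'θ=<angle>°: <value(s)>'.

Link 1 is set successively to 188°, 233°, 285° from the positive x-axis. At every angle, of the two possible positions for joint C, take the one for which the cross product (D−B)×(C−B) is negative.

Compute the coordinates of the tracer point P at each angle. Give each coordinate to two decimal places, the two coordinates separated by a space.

A=(0,0), D=(9.00,0)
θ=188°: B = A + 3.00·(cos188°, sin188°) = (-2.9708, -0.4175)
θ=188°: |BD| = 11.9781
θ=188°: circle(B,4.00) ∩ circle(D,9.00): a=3.2758, h=2.2955
θ=188°:   candidates: C₊=(0.2229,1.9908) cross=27.496; C₋=(0.3830,-2.5975) cross=-27.496
θ=188°:   branch - wants cross < 0 → take C=(0.3830,-2.5975) (cross=-27.496)
θ=188°: ex = (C−B)/|BC| = (0.8384,-0.5450); ey = (0.5450,0.8384)
θ=188°: P = B + -0.84·ex + -1.84·ey = (-4.6779,-1.5025)
θ=233°: B = A + 3.00·(cos233°, sin233°) = (-1.8054, -2.3959)
θ=233°: |BD| = 11.0679
θ=233°: circle(B,4.00) ∩ circle(D,9.00): a=2.5975, h=3.0419
θ=233°:   candidates: C₊=(0.0720,1.1361) cross=33.667; C₋=(1.3890,-4.8033) cross=-33.667
θ=233°:   branch - wants cross < 0 → take C=(1.3890,-4.8033) (cross=-33.667)
θ=233°: ex = (C−B)/|BC| = (0.7986,-0.6019); ey = (0.6019,0.7986)
θ=233°: P = B + -0.84·ex + -1.84·ey = (-3.5837,-3.3598)
θ=285°: B = A + 3.00·(cos285°, sin285°) = (0.7765, -2.8978)
θ=285°: |BD| = 8.7192
θ=285°: circle(B,4.00) ∩ circle(D,9.00): a=0.6322, h=3.9497
θ=285°:   candidates: C₊=(0.0600,1.0375) cross=34.438; C₋=(2.6854,-6.4129) cross=-34.438
θ=285°:   branch - wants cross < 0 → take C=(2.6854,-6.4129) (cross=-34.438)
θ=285°: ex = (C−B)/|BC| = (0.4772,-0.8788); ey = (0.8788,0.4772)
θ=285°: P = B + -0.84·ex + -1.84·ey = (-1.2414,-3.0377)

θ=188°: -4.68 -1.50
θ=233°: -3.58 -3.36
θ=285°: -1.24 -3.04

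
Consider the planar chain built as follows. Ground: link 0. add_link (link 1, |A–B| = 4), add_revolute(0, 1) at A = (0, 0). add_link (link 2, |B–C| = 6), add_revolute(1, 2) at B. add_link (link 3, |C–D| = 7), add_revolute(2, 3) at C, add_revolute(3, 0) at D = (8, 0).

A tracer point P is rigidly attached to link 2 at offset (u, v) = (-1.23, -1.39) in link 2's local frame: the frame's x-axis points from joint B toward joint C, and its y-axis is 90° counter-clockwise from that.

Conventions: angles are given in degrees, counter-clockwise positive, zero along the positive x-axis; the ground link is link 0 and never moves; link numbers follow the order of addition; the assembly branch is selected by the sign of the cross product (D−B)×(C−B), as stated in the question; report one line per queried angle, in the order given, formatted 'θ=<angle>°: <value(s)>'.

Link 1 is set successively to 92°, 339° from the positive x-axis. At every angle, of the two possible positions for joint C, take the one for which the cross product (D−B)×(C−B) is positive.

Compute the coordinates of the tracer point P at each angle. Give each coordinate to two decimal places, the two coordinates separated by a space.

A=(0,0), D=(8.00,0)
θ=92°: B = A + 4.00·(cos92°, sin92°) = (-0.1396, 3.9976)
θ=92°: |BD| = 9.0683
θ=92°: circle(B,6.00) ∩ circle(D,7.00): a=3.8174, h=4.6290
θ=92°:   candidates: C₊=(5.3274,6.4697) cross=41.977; C₋=(1.2462,-1.8402) cross=-41.977
θ=92°:   branch + wants cross > 0 → take C=(5.3274,6.4697) (cross=41.977)
θ=92°: ex = (C−B)/|BC| = (0.9112,0.4120); ey = (-0.4120,0.9112)
θ=92°: P = B + -1.23·ex + -1.39·ey = (-0.6876,2.2242)
θ=339°: B = A + 4.00·(cos339°, sin339°) = (3.7343, -1.4335)
θ=339°: |BD| = 4.5001
θ=339°: circle(B,6.00) ∩ circle(D,7.00): a=0.8056, h=5.9457
θ=339°:   candidates: C₊=(2.6040,4.4591) cross=26.756; C₋=(6.3919,-6.8128) cross=-26.756
θ=339°:   branch + wants cross > 0 → take C=(2.6040,4.4591) (cross=26.756)
θ=339°: ex = (C−B)/|BC| = (-0.1884,0.9821); ey = (-0.9821,-0.1884)
θ=339°: P = B + -1.23·ex + -1.39·ey = (5.3311,-2.3796)

θ=92°: -0.69 2.22
θ=339°: 5.33 -2.38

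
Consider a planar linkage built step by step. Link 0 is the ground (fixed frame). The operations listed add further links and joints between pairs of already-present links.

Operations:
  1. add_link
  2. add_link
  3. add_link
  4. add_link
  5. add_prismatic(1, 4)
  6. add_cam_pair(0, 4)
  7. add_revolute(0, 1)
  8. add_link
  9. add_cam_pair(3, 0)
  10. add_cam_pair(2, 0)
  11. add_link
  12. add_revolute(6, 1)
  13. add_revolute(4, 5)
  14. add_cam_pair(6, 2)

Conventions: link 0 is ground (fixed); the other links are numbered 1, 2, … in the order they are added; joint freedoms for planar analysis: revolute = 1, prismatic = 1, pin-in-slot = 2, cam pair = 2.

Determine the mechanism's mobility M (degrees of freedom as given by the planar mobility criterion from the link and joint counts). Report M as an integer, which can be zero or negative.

ground; <1,0,0>
#1 <2,0,0>
#2 <3,0,0>
#3 <4,0,0>
#4 <5,0,0>
P:1↔4 J1 <5,1,0>
C:0↔4 J2 <5,1,1>
R:0↔1 J1 <5,2,1>
#5 <6,2,1>
C:3↔0 J2 <6,2,2>
C:2↔0 J2 <6,2,3>
#6 <7,2,3>
R:6↔1 J1 <7,3,3>
R:4↔5 J1 <7,4,3>
C:6↔2 J2 <7,4,4>
3×6 − 2×4 − 1×4 = 6

M = 6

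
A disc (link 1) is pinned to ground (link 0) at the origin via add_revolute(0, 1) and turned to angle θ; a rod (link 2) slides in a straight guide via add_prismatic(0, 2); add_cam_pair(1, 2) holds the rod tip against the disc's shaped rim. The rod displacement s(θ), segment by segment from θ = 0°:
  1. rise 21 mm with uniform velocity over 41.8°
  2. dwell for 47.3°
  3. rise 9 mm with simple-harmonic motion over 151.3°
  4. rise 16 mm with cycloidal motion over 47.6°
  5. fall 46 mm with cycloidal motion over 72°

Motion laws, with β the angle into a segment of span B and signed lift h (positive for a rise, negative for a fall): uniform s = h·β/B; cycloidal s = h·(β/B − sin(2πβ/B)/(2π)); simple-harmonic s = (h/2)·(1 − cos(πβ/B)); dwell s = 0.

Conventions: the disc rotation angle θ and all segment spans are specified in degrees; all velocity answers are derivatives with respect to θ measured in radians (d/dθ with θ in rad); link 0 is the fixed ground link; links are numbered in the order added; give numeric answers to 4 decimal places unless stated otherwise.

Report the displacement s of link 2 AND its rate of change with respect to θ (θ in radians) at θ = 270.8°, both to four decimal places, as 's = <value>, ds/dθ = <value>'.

segment 1 (0° to 41.8°, uniform, h = 21) is passed completely: s = 0.0000 + (21) = 21.0000
segment 2 (41.8° to 89.1°, dwell): s unchanged at 21.0000
segment 3 (89.1° to 240.4°, simple-harmonic, h = 9) is passed completely: s = 21.0000 + (9) = 30.0000
θ = 270.8° falls in segment 4 (240.4° to 288°, cycloidal, h = 16): β = 270.8 − 240.4 = 30.4°, B = 47.6°; Δs = 16·(0.6387 − sin(2π·0.6387)/(2π)) = 12.1668; s = 30.0000 + 12.1668 = 42.1668
velocity in seg [240.4°–288°] (cycloidal), θ in radians: β = 30.4° = 0.5306 rad, B = 47.6° = 0.8308 rad; ds/dθ = (h/B)(1 − cos(2πβ/B)) = (16/0.8308)(1 − cos(2π·0.6387)) = 31.660212 mm/rad

s = 42.1668, ds/dθ = 31.6602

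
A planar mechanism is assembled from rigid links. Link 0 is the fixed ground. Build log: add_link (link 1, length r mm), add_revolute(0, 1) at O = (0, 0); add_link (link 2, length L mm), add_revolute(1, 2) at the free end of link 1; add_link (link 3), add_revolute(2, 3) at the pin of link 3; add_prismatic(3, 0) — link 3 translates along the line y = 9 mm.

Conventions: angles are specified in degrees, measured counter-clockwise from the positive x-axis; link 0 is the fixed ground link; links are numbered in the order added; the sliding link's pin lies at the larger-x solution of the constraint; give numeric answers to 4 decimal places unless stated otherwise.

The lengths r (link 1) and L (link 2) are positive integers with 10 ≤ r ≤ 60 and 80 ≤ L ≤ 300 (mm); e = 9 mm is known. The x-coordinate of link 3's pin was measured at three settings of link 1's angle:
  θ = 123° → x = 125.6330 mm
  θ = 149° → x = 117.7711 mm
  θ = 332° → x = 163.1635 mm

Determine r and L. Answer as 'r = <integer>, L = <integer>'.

constraint per measurement: (x − r cos θ)² + (r sin θ − e)² = L²
subtracting the θ₁ and θ₂ equations cancels the r² and L² terms:
r = (x₁² − x₂²) / (2[(x₁cos θ₁ + e sin θ₁) − (x₂cos θ₂ + e sin θ₂)]) = 26.9998 → r = 27
L² = (x₁ − r cos θ₁)² + (r sin θ₁ − e)² = 19880.9871 → L = 141.0000 → L = 141
check at θ₃=332°: x = 163.1635 (printed 163.1635) ✓

r = 27, L = 141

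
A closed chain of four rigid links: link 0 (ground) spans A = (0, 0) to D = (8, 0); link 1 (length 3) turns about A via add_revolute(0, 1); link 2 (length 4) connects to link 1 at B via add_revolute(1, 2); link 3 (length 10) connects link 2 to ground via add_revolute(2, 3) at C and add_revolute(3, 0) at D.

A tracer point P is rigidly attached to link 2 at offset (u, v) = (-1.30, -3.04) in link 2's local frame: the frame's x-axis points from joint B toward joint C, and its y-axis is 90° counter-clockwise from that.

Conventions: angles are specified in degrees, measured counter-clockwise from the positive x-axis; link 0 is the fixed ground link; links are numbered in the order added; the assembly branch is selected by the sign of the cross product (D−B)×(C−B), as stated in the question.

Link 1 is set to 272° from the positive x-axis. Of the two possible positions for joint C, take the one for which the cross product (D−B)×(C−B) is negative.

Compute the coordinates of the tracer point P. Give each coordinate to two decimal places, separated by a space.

A=(0,0), D=(8.00,0)
B = A + 3.00·(cos272°, sin272°) = (0.1047, -2.9982)
|BD| = 8.4454
circle(B,4.00) ∩ circle(D,10.00): a=-0.7504, h=3.9290
  candidates: C₊=(-1.9917,0.4085) cross=33.182; C₋=(0.7980,-6.9376) cross=-33.182
  branch - wants cross < 0 → take C=(0.7980,-6.9376) (cross=-33.182)
ex = (C−B)/|BC| = (0.1733,-0.9849); ey = (0.9849,0.1733)
P = B + -1.30·ex + -3.04·ey = (-3.1146,-2.2447)

-3.11 -2.24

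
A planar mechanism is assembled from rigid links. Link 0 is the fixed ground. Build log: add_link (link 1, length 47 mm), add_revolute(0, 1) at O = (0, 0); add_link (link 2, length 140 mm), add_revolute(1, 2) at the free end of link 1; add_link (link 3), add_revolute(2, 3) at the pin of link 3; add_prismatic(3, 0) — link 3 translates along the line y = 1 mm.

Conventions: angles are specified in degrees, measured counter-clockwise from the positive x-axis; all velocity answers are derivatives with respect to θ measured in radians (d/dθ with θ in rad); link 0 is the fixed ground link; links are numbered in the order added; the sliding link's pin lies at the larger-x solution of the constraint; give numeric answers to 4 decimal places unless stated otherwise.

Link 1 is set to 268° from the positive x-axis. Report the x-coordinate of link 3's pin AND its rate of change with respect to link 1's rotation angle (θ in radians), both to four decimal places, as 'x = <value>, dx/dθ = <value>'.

geometry: r = 47 mm, L = 140 mm, e = 1 mm
crank pin P = (r cos θ, r sin θ) = (-1.640276, -46.971369)
h = r sin θ − e = -46.971369 − 1 = -47.971369
x = r cos θ + √(L² − h²) = -1.640276 + 131.524704 = 129.884428
dx/dθ = −r sin θ − h·r cos θ/√(L² − h²) (θ in radians; h = -47.971369) = 46.373106

x = 129.8844, dx/dθ = 46.3731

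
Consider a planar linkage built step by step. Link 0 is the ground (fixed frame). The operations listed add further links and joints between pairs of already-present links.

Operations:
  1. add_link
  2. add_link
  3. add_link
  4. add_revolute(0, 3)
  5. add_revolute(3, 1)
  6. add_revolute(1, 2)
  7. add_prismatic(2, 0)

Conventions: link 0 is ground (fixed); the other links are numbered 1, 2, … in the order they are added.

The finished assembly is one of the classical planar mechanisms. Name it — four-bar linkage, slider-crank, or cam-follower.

links: 4 (incl. ground); joints: 3 revolute, 1 prismatic, 0 higher (cam) pair, forming one closed loop
4 links, 3 revolutes + 1 prismatic in one loop → slider-crank

slider-crank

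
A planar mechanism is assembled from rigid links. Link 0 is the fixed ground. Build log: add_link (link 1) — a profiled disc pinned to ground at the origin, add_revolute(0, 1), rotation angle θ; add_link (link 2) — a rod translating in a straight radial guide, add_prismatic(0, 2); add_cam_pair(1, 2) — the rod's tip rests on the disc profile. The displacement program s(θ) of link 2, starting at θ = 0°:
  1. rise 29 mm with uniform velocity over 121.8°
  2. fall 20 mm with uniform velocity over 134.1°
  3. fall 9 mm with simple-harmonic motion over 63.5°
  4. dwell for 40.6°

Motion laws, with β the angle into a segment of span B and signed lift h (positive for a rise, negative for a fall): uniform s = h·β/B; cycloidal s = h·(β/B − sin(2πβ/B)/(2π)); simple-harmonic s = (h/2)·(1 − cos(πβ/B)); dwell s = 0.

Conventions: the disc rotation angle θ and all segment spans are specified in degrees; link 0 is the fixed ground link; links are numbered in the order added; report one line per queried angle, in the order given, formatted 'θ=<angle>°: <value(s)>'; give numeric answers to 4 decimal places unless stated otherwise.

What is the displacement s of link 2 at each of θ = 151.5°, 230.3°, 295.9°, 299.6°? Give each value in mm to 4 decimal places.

seg 1 [0°–121.8°] uniform, h=29: full span → s += 29 → s = 29.0000
seg 2 [121.8°–255.9°] uniform, h=-20: θ=151.5° here. β=29.7, B=134.1. -20·29.7/134.1 = -4.4295 → s = 24.5705
seg 2 [121.8°–255.9°] uniform, h=-20: θ=230.3° here. β=108.5, B=134.1. -20·108.5/134.1 = -16.1820 → s = 12.8180
seg 2 [121.8°–255.9°] uniform, h=-20: full span → s += -20 → s = 9.0000
seg 3 [255.9°–319.4°] simple-harmonic, h=-9: θ=295.9° here. β=40, B=63.5. -9/2·(1 − cos(π·0.6299)) = -6.2861 → s = 2.7139
seg 3 [255.9°–319.4°] simple-harmonic, h=-9: θ=299.6° here. β=43.7, B=63.5. -9/2·(1 − cos(π·0.6882)) = -7.0082 → s = 1.9918

θ=151.5°: 24.5705
θ=230.3°: 12.8180
θ=295.9°: 2.7139
θ=299.6°: 1.9918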